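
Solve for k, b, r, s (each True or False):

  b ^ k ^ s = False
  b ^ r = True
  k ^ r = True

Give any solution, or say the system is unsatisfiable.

k = True, b = True, r = False, s = False

b ^ k ^ s = T ^ T ^ F = False ✓
b ^ r = T ^ F = True ✓
k ^ r = T ^ F = True ✓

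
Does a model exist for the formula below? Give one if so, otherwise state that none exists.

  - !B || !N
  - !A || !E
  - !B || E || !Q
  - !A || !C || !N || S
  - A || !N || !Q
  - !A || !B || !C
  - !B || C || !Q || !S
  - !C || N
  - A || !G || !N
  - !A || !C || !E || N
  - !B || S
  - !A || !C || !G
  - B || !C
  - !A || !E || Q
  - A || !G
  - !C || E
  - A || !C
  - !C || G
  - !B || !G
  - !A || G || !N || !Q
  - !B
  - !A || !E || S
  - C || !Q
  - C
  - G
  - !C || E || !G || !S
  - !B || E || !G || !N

The formula is unsatisfiable.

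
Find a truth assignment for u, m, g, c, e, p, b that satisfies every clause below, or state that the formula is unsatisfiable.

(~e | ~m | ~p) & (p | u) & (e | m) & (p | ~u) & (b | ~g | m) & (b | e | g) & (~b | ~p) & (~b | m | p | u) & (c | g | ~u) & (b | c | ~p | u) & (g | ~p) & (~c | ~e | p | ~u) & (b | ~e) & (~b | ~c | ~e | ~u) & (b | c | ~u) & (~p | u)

Try u = False:
  (p | u) forces p = True.
  clause (~p | u) is falsified — backtrack.
So u = True.
  then (p | ~u) forces p = True.
  then (~b | ~p) forces b = False.
  then (g | ~p) forces g = True.
  then (b | ~e) forces e = False.
  then (b | c | ~u) forces c = True.
  then (e | m) forces m = True.
All clauses satisfied.

u = True, m = True, g = True, c = True, e = False, p = True, b = False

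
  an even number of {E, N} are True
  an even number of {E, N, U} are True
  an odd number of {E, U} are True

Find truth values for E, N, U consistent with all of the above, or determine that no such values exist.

E = True, N = True, U = False

{E, N}: 2 true → even ✓
{E, N, U}: 2 true → even ✓
{E, U}: 1 true → odd ✓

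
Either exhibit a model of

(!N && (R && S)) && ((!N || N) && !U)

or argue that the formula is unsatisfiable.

N=F, U=F, R=T, S=T

  !N && (R && S) = True
    !N = True
    R && S = True
  (!N || N) && !U = True
    !N || N = True
      !N = True
    !U = True
Both conjuncts True, so the formula holds.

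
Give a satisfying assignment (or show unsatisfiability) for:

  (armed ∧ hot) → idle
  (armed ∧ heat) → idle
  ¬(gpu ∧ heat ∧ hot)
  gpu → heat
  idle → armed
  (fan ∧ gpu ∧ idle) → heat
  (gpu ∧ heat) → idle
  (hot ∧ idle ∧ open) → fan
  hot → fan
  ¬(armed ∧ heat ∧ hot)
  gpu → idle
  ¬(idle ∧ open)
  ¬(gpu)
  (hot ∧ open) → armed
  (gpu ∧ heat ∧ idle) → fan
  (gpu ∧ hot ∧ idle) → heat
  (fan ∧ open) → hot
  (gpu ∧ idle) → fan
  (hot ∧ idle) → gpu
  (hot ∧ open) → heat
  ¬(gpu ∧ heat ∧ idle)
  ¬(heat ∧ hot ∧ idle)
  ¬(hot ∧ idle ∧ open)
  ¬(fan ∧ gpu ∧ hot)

Unit clause (¬gpu) forces gpu = False.
Set heat = False.
Set open = True.
  then (heat ∨ ¬hot ∨ ¬open) forces hot = False.
  then (¬idle ∨ ¬open) forces idle = False.
  then (¬fan ∨ hot ∨ ¬open) forces fan = False.
Set armed = True.
All clauses satisfied.

heat = False; open = True; fan = False; idle = False; armed = True; hot = False; gpu = False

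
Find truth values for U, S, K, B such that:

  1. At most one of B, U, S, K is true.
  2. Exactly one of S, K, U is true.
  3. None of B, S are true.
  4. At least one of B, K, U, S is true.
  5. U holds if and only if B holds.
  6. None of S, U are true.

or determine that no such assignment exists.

U: False, S: False, K: True, B: False

  (1) {B, U, S, K}: 1 true — at most one ✓
  (2) {S, K, U}: 1 true — exactly one ✓
  (3) {B, S}: 0 true — none ✓
  (4) {B, K, U, S}: 1 true — at least one ✓
  (5) U=F, B=F — same ✓
  (6) {S, U}: 0 true — none ✓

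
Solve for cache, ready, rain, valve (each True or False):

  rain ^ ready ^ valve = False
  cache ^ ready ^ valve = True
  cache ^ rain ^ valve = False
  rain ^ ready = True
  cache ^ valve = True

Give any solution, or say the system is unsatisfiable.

cache=F, ready=F, rain=T, valve=T

rain ^ ready ^ valve = T ^ F ^ T = False ✓
cache ^ ready ^ valve = F ^ F ^ T = True ✓
cache ^ rain ^ valve = F ^ T ^ T = False ✓
rain ^ ready = T ^ F = True ✓
cache ^ valve = F ^ T = True ✓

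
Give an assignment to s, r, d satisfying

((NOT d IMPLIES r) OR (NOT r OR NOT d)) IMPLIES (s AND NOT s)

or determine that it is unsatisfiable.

No satisfying assignment exists.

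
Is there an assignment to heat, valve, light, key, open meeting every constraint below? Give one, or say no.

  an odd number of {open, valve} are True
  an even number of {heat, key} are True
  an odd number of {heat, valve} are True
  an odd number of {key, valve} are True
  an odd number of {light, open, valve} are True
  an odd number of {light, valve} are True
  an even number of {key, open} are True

heat = False; valve = True; light = False; key = False; open = False

{open, valve}: 1 true → odd ✓
{heat, key}: 0 true → even ✓
{heat, valve}: 1 true → odd ✓
{key, valve}: 1 true → odd ✓
{light, open, valve}: 1 true → odd ✓
{light, valve}: 1 true → odd ✓
{key, open}: 0 true → even ✓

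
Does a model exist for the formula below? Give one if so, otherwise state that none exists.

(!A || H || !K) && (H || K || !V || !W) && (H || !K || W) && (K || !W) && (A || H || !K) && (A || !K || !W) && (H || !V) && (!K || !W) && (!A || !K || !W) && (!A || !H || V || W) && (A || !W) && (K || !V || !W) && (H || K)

Set A = False.
  then (A || !W) forces W = False.
Set H = True.
Set V = False.
Set K = True.
All clauses satisfied.

A = False; H = True; V = False; K = True; W = False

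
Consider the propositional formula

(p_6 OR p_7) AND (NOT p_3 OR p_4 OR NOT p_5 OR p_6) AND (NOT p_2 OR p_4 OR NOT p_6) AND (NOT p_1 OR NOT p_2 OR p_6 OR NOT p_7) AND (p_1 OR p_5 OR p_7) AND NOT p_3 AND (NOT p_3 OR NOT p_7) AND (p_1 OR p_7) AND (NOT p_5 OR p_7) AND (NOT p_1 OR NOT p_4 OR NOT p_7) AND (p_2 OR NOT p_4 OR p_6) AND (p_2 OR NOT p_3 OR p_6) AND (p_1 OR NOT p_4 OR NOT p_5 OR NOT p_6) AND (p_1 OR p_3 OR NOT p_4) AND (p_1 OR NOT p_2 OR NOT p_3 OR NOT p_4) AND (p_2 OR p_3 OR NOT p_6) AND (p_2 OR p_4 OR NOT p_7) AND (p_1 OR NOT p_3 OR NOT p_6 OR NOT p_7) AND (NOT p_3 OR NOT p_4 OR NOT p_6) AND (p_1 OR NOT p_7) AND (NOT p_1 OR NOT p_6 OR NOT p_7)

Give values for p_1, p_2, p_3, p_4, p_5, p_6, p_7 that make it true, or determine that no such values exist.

Unit clause (NOT p_3) forces p_3 = False.
Set p_1 = True.
Try p_2 = False:
  (p_2 OR p_3 OR NOT p_6) forces p_6 = False.
  (p_6 OR p_7) forces p_7 = True.
  (NOT p_1 OR NOT p_4 OR NOT p_7) forces p_4 = False.
  clause (p_2 OR p_4 OR NOT p_7) is falsified — backtrack.
So p_2 = True.
Set p_4 = True.
  then (NOT p_1 OR NOT p_4 OR NOT p_7) forces p_7 = False.
  then (p_6 OR p_7) forces p_6 = True.
  then (NOT p_5 OR p_7) forces p_5 = False.
All clauses satisfied.

p_1: True, p_2: True, p_3: False, p_4: True, p_5: False, p_6: True, p_7: False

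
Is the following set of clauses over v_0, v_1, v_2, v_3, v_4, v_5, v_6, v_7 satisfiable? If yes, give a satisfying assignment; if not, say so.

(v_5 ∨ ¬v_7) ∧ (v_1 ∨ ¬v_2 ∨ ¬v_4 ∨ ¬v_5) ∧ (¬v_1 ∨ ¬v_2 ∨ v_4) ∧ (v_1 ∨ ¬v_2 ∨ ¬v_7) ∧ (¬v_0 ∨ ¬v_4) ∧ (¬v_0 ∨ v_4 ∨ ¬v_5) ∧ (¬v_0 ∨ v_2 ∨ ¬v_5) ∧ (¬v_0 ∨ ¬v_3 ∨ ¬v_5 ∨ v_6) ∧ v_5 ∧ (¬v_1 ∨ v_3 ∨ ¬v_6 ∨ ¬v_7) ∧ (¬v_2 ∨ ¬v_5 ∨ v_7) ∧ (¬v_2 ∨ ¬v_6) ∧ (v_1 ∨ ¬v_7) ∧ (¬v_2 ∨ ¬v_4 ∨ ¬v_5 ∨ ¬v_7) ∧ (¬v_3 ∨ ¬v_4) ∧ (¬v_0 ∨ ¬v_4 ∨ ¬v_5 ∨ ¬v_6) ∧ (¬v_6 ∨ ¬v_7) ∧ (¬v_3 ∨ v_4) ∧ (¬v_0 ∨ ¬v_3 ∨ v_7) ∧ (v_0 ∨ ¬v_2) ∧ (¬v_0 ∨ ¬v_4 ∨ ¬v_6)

v_0=F, v_1=T, v_2=F, v_3=F, v_4=T, v_5=T, v_6=T, v_7=F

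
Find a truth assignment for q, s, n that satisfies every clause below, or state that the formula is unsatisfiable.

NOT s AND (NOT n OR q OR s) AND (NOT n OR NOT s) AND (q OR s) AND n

Unit clause (NOT s) forces s = False.
In (q OR s) only q is left, so q = True.
Unit clause (n) forces n = True.
Check each clause:
  (NOT s): NOT s holds.
  (NOT n OR q OR s): q holds.
  (NOT n OR NOT s): NOT s holds.
  (q OR s): q holds.
  (n): n holds.
All clauses satisfied.

q = True, s = False, n = True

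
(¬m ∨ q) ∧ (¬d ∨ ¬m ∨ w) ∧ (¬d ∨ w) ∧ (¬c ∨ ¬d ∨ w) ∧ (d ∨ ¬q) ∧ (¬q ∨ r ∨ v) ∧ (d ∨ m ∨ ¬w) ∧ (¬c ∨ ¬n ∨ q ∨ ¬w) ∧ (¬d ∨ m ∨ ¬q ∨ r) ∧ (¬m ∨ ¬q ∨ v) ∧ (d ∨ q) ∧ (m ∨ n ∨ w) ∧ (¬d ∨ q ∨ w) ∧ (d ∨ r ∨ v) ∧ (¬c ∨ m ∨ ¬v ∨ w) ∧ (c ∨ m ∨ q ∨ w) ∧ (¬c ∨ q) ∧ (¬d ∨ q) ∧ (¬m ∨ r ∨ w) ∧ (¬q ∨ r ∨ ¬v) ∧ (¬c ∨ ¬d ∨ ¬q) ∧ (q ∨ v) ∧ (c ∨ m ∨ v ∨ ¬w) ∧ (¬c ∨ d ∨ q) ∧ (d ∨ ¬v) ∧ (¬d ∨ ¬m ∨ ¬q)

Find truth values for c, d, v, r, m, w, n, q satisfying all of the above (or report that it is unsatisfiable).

c = False, d = True, v = True, r = True, m = False, w = True, n = True, q = True

Try c = True:
  (¬c ∨ q) forces q = True.
  (d ∨ ¬q) forces d = True.
  clause (¬c ∨ ¬d ∨ ¬q) is falsified — backtrack.
So c = False.
Set d = True.
  then (¬d ∨ w) forces w = True.
  then (¬d ∨ q) forces q = True.
  then (¬d ∨ ¬m ∨ ¬q) forces m = False.
  then (¬d ∨ m ∨ ¬q ∨ r) forces r = True.
  then (c ∨ m ∨ v ∨ ¬w) forces v = True.
Set n = True.
All clauses satisfied.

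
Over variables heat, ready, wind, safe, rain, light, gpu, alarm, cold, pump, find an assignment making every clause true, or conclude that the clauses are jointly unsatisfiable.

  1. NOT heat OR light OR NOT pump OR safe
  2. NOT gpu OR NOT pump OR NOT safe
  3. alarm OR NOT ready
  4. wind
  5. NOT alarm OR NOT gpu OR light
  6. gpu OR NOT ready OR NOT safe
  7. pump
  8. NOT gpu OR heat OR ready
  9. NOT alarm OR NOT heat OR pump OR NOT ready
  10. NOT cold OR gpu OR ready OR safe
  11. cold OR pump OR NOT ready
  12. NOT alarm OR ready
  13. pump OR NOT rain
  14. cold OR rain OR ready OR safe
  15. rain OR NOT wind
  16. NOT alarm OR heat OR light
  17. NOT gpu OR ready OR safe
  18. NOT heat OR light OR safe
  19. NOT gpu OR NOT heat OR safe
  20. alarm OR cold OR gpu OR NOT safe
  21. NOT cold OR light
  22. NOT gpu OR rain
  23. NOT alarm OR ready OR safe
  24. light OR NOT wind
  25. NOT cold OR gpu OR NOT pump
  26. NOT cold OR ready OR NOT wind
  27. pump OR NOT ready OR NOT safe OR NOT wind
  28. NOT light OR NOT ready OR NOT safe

heat = False; ready = True; wind = True; safe = False; rain = True; light = True; gpu = True; alarm = True; cold = True; pump = True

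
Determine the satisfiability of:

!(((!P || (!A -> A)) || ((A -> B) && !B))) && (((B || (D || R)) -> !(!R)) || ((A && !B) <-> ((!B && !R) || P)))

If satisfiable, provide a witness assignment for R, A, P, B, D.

R=T; A=F; P=T; B=T; D=F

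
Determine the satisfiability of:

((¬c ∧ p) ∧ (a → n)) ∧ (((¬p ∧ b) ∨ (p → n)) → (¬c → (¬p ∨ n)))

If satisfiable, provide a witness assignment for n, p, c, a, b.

n=T; p=T; c=F; a=T; b=T

  (¬c ∧ p) ∧ (a → n) = True
    ¬c ∧ p = True
      ¬c = True
    a → n = True
  ((¬p ∧ b) ∨ (p → n)) → (¬c → (¬p ∨ n)) = True
    (¬p ∧ b) ∨ (p → n) = True
      ¬p ∧ b = False
        ¬p = False
      p → n = True
    ¬c → (¬p ∨ n) = True
      ¬c = True
      ¬p ∨ n = True
        ¬p = False
Both conjuncts True, so the formula holds.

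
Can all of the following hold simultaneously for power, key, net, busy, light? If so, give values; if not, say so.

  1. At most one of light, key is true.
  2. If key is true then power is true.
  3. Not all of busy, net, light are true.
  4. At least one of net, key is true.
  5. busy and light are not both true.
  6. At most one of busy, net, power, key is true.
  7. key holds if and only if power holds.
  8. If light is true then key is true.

power: False, key: False, net: True, busy: False, light: False

  (1) {light, key}: 0 true — at most one ✓
  (2) key=F ⇒ power: vacuous ✓
  (3) {busy, net, light}: 1/3 true — not all ✓
  (4) {net, key}: 1 true — at least one ✓
  (5) busy=F, light=F — not both ✓
  (6) {busy, net, power, key}: 1 true — at most one ✓
  (7) key=F, power=F — same ✓
  (8) light=F ⇒ key: vacuous ✓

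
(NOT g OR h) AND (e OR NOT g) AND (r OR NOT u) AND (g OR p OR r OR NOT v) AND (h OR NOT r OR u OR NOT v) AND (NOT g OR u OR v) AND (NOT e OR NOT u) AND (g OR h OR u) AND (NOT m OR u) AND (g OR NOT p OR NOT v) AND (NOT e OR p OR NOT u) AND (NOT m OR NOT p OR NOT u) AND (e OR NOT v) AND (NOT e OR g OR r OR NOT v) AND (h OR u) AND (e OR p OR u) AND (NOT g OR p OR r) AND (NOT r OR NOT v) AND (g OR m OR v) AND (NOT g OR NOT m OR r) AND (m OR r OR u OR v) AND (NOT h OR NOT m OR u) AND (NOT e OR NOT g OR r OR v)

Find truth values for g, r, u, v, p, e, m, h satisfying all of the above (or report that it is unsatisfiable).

g=F, r=T, u=T, v=F, p=F, e=F, m=T, h=T

Set g = False.
Set r = True.
  then (NOT r OR NOT v) forces v = False.
  then (g OR m OR v) forces m = True.
  then (NOT m OR u) forces u = True.
  then (NOT m OR NOT p OR NOT u) forces p = False.
  then (NOT e OR NOT u) forces e = False.
Set h = True.
All clauses satisfied.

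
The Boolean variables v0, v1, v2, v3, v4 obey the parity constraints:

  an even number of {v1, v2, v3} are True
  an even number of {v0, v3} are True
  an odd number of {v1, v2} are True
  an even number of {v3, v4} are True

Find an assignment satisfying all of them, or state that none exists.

v0=T; v1=T; v2=F; v3=T; v4=T

{v1, v2, v3}: 2 true → even ✓
{v0, v3}: 2 true → even ✓
{v1, v2}: 1 true → odd ✓
{v3, v4}: 2 true → even ✓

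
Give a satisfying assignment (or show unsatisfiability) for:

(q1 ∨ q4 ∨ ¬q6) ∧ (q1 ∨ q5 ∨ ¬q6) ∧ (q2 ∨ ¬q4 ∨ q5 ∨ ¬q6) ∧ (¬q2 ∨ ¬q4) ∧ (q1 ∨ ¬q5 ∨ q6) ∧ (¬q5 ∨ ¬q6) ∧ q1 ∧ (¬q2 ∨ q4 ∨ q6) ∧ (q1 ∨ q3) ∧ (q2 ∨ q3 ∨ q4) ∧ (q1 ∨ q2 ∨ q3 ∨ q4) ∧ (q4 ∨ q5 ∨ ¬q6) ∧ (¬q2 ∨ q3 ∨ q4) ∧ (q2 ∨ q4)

q1=T, q2=F, q3=T, q4=T, q5=F, q6=F

Unit clause (q1) forces q1 = True.
Set q2 = False.
  then (q2 ∨ q4) forces q4 = True.
Set q3 = True.
Set q5 = False.
  then (q2 ∨ ¬q4 ∨ q5 ∨ ¬q6) forces q6 = False.
All clauses satisfied.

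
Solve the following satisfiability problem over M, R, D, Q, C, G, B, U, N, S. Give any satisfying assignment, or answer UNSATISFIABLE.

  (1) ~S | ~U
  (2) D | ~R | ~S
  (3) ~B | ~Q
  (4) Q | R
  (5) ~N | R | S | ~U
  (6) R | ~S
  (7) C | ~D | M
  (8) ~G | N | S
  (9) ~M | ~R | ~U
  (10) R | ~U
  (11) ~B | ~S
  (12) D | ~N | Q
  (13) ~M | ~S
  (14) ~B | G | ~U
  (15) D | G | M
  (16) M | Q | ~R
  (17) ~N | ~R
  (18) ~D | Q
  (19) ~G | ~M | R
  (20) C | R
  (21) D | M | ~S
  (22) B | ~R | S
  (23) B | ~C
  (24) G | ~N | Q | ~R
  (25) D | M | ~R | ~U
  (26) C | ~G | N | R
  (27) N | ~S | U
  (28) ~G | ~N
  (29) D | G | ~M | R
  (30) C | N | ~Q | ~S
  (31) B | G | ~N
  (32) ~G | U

M=T; R=T; D=F; Q=F; C=F; G=F; B=T; U=F; N=F; S=F

Set M = True.
  then (~M | ~S) forces S = False.
Set R = True.
  then (~M | ~R | ~U) forces U = False.
  then (~N | ~R) forces N = False.
  then (B | ~R | S) forces B = True.
  then (~G | U) forces G = False.
  then (~B | ~Q) forces Q = False.
  then (~D | Q) forces D = False.
Set C = False.
All clauses satisfied.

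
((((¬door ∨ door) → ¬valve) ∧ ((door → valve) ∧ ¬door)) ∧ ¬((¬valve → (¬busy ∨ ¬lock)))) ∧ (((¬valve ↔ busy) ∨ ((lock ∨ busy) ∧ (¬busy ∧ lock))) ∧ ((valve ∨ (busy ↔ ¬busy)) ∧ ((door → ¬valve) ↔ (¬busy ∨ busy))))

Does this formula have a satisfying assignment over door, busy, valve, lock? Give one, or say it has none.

Case busy = True: the formula simplifies to ((((¬door ∨ door) → ¬valve) ∧ ((door → valve) ∧ ¬door)) ∧ ¬((¬valve → ¬lock))) ∧ (¬valve ∧ (valve ∧ (door → ¬valve))).
  valve = True: the conjunct ¬((¬valve → ¬lock)) becomes ¬((False → ¬lock)) = False.
  valve = False: the conjunct valve is False.
Case busy = False: the conjunct ¬((¬valve → (¬busy ∨ ¬lock))) becomes ¬((¬valve → True)) = False.
Both cases fail — unsatisfiable.

No satisfying assignment exists.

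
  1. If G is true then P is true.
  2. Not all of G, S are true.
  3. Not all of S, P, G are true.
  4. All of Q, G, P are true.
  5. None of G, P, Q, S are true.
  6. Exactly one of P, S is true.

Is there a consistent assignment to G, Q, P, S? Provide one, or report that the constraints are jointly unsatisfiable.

Unsatisfiable

Case G = True:
  Constraint (5) is violated (G=T) — contradiction.
Case G = False:
  Constraint (4) is violated (G=F) — contradiction.
Both cases fail — unsatisfiable.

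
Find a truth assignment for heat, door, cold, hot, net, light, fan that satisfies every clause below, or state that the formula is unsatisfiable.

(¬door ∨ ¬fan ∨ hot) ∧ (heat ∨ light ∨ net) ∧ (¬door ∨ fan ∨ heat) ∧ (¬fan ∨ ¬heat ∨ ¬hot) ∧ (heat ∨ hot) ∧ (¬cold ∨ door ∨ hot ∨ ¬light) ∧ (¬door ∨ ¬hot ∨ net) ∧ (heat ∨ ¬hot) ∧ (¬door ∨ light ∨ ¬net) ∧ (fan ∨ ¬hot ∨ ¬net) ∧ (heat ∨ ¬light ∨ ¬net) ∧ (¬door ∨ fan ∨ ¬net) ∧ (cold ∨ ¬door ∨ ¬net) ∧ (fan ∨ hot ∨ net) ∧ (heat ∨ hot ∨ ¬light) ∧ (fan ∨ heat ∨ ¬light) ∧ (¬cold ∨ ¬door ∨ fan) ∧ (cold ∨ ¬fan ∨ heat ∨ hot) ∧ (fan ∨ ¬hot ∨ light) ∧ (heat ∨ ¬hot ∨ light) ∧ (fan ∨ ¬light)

heat=T; door=F; cold=F; hot=F; net=T; light=F; fan=T

Set heat = True.
Set door = False.
Set cold = False.
Try hot = True:
  (¬fan ∨ ¬heat ∨ ¬hot) forces fan = False.
  (fan ∨ ¬hot ∨ ¬net) forces net = False.
  (fan ∨ ¬hot ∨ light) forces light = True.
  clause (fan ∨ ¬light) is falsified — backtrack.
So hot = False.
Set net = True.
Set light = False.
Set fan = True.
All clauses satisfied.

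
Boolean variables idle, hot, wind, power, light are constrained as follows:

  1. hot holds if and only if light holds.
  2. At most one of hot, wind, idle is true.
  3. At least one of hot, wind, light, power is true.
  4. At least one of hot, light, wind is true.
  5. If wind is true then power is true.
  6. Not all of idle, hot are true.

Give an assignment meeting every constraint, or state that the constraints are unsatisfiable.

idle: False, hot: False, wind: True, power: True, light: False

  (1) hot=F, light=F — same ✓
  (2) {hot, wind, idle}: 1 true — at most one ✓
  (3) {hot, wind, light, power}: 2 true — at least one ✓
  (4) {hot, light, wind}: 1 true — at least one ✓
  (5) wind=T ⇒ power: T ✓
  (6) {idle, hot}: 0/2 true — not all ✓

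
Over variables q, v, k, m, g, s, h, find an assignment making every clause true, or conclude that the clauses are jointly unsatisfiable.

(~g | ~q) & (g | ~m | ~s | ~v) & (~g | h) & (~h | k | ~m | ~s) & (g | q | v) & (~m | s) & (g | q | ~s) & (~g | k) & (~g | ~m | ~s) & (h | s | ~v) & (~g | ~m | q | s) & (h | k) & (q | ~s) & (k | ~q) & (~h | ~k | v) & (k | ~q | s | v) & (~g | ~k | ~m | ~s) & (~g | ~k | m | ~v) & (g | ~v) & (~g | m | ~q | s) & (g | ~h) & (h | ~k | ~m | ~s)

q=T; v=F; k=T; m=F; g=F; s=F; h=F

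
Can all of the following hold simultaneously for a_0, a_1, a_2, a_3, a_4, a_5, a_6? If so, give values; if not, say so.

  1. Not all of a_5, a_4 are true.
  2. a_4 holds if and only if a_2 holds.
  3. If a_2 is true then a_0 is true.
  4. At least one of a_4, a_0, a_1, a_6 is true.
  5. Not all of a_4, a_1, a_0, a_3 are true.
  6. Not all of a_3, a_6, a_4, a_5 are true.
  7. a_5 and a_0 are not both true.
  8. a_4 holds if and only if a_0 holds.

a_0: True, a_1: True, a_2: True, a_3: False, a_4: True, a_5: False, a_6: True

  (1) {a_5, a_4}: 1/2 true — not all ✓
  (2) a_4=T, a_2=T — same ✓
  (3) a_2=T ⇒ a_0: T ✓
  (4) {a_4, a_0, a_1, a_6}: 4 true — at least one ✓
  (5) {a_4, a_1, a_0, a_3}: 3/4 true — not all ✓
  (6) {a_3, a_6, a_4, a_5}: 2/4 true — not all ✓
  (7) a_5=F, a_0=T — not both ✓
  (8) a_4=T, a_0=T — same ✓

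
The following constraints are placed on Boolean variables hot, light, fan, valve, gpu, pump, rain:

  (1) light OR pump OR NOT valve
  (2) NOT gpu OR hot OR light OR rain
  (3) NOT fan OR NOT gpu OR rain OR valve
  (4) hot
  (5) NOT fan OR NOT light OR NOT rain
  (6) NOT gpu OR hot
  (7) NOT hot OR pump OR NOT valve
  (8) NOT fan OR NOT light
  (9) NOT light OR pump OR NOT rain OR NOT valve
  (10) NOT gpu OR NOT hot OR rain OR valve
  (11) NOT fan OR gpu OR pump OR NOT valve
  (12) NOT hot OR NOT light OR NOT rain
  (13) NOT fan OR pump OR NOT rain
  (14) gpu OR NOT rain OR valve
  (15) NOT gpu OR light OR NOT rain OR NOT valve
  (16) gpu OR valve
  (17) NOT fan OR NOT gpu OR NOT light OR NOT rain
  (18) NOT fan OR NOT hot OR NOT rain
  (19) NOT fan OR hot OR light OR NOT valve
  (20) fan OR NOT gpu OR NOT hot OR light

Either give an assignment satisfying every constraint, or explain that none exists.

hot = True, light = False, fan = True, valve = True, gpu = False, pump = True, rain = False

Unit clause (hot) forces hot = True.
Set light = False.
Set fan = True.
  then (NOT fan OR NOT hot OR NOT rain) forces rain = False.
Try valve = False:
  (NOT fan OR NOT gpu OR rain OR valve) forces gpu = False.
  clause (gpu OR valve) is falsified — backtrack.
So valve = True.
  then (light OR pump OR NOT valve) forces pump = True.
Set gpu = False.
All clauses satisfied.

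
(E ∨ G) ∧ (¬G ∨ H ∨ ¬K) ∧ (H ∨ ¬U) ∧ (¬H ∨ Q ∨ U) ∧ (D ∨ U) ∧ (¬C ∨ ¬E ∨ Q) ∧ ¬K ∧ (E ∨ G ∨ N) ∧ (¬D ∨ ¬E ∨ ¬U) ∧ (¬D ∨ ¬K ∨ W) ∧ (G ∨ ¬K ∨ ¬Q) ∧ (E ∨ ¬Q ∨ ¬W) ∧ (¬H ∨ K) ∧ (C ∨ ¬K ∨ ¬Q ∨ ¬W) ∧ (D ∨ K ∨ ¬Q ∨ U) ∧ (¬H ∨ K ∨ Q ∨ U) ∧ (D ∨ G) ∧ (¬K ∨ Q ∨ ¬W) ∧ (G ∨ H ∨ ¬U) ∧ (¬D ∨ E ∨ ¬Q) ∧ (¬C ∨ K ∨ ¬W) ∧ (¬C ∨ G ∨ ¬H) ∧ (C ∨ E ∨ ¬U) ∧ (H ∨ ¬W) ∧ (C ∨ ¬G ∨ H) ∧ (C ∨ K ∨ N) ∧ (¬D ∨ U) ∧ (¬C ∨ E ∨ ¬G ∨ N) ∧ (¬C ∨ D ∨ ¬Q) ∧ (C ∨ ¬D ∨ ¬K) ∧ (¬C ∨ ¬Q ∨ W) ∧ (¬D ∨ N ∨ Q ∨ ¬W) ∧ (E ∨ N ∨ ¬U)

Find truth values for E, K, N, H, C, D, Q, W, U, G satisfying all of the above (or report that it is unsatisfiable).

Unsatisfiable

Case K = True:
  Clause (¬K) is falsified — contradiction.
Case K = False:
  (¬H ∨ K) forces H = False.
  (H ∨ ¬U) forces U = False.
  (D ∨ U) forces D = True.
  Clause (¬D ∨ U) is falsified — contradiction.
Both cases fail, so the formula is unsatisfiable.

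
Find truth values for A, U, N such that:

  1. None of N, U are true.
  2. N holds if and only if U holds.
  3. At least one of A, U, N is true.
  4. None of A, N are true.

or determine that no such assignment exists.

The formula is unsatisfiable.

Case A = True:
  Constraint (4) is violated (A=T) — contradiction.
Case A = False:
  (1) forces N = False.
  (1) forces U = False.
  Constraint (3) is violated (A=F, U=F, N=F) — contradiction.
Both cases fail — unsatisfiable.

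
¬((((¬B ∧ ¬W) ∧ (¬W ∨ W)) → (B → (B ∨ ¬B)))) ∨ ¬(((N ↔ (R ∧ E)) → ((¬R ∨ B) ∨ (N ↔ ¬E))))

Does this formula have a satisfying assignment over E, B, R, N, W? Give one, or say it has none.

E = False, B = False, R = True, N = False, W = True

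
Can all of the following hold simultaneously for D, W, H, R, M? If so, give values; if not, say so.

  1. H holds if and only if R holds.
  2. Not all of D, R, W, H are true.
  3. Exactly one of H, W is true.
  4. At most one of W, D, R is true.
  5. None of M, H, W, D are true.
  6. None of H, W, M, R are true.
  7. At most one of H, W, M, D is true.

Unsatisfiable

Case W = True:
  Constraint (5) is violated (W=T) — contradiction.
Case W = False:
  (3) with W=F forces H = True.
  Constraint (5) is violated (H=T) — contradiction.
Both cases fail — unsatisfiable.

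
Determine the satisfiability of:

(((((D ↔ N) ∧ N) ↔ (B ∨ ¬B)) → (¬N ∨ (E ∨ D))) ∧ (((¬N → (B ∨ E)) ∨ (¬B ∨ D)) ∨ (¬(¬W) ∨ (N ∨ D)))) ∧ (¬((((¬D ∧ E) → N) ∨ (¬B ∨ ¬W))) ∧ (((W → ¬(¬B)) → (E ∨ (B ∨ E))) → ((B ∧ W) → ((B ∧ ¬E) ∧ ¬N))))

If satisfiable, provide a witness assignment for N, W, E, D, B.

Unsatisfiable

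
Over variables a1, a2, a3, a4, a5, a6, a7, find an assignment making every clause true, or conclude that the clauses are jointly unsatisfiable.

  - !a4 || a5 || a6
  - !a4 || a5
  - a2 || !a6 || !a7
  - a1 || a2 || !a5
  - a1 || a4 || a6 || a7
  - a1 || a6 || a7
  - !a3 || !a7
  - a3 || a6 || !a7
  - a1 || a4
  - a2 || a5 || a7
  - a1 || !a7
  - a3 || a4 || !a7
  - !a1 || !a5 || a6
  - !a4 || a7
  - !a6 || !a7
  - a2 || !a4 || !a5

a1 = True; a2 = False; a3 = False; a4 = False; a5 = True; a6 = True; a7 = False

Try a1 = False:
  (a1 || a4) forces a4 = True.
  (!a4 || a5) forces a5 = True.
  (a1 || a2 || !a5) forces a2 = True.
  (a1 || !a7) forces a7 = False.
  clause (!a4 || a7) is falsified — backtrack.
So a1 = True.
Set a2 = False.
Set a3 = False.
Set a4 = False.
  then (a3 || a4 || !a7) forces a7 = False.
  then (a2 || a5 || a7) forces a5 = True.
  then (!a1 || !a5 || a6) forces a6 = True.
All clauses satisfied.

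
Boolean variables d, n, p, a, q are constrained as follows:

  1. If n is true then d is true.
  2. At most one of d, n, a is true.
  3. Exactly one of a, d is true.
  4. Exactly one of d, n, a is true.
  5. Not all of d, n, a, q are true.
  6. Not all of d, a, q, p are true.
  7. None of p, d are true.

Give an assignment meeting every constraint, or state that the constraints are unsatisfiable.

d = False, n = False, p = False, a = True, q = False

  (1) n=F ⇒ d: vacuous ✓
  (2) {d, n, a}: 1 true — at most one ✓
  (3) {a, d}: 1 true — exactly one ✓
  (4) {d, n, a}: 1 true — exactly one ✓
  (5) {d, n, a, q}: 1/4 true — not all ✓
  (6) {d, a, q, p}: 1/4 true — not all ✓
  (7) {p, d}: 0 true — none ✓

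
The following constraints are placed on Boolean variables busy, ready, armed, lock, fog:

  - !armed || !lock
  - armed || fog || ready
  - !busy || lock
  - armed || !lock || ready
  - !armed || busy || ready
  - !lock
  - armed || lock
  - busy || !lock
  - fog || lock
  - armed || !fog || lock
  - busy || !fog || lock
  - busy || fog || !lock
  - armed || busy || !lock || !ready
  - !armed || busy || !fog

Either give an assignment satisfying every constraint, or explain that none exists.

The formula is unsatisfiable.

Case fog = True:
  (!lock) forces lock = False.
  (!busy || lock) forces busy = False.
  Clause (busy || !fog || lock) is falsified — contradiction.
Case fog = False:
  (!lock) forces lock = False.
  Clause (fog || lock) is falsified — contradiction.
Both cases fail, so the formula is unsatisfiable.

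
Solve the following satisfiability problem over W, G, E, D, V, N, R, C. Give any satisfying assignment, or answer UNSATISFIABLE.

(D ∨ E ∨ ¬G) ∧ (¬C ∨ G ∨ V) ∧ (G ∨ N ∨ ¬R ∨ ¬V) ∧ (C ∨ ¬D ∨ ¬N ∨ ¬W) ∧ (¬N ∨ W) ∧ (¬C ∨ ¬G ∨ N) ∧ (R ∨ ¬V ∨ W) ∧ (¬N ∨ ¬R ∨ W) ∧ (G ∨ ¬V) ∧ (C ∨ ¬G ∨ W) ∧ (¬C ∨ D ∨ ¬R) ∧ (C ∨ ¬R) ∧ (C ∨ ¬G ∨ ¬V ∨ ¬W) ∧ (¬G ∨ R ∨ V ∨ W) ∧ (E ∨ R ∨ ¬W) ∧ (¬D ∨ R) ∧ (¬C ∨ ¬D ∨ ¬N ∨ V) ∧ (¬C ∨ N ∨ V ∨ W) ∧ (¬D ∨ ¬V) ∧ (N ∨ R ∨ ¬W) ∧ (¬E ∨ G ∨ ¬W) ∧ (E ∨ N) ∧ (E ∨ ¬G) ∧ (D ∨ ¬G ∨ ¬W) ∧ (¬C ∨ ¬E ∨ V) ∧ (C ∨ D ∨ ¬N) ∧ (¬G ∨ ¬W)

W: False; G: False; E: True; D: False; V: False; N: False; R: False; C: False

Set W = False.
  then (¬N ∨ W) forces N = False.
  then (E ∨ N) forces E = True.
Try G = True:
  (¬C ∨ ¬G ∨ N) forces C = False.
  clause (C ∨ ¬G ∨ W) is falsified — backtrack.
So G = False.
  then (G ∨ ¬V) forces V = False.
  then (¬C ∨ N ∨ V ∨ W) forces C = False.
  then (C ∨ ¬R) forces R = False.
  then (¬D ∨ R) forces D = False.
All clauses satisfied.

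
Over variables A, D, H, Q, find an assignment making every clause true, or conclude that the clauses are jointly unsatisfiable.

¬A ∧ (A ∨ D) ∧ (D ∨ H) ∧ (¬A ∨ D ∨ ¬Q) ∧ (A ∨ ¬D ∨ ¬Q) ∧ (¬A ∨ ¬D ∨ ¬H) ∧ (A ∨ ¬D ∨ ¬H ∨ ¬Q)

A = False, D = True, H = False, Q = False

Unit clause (¬A) forces A = False.
In (A ∨ D) only D is left, so D = True.
In (A ∨ ¬D ∨ ¬Q) only ¬Q is left, so Q = False.
Set H = False.
Check each clause:
  (¬A): ¬A holds.
  (A ∨ D): D holds.
  (D ∨ H): D holds.
  (¬A ∨ D ∨ ¬Q): ¬A holds.
  (A ∨ ¬D ∨ ¬Q): ¬Q holds.
  (¬A ∨ ¬D ∨ ¬H): ¬A holds.
  (A ∨ ¬D ∨ ¬H ∨ ¬Q): ¬H holds.
All clauses satisfied.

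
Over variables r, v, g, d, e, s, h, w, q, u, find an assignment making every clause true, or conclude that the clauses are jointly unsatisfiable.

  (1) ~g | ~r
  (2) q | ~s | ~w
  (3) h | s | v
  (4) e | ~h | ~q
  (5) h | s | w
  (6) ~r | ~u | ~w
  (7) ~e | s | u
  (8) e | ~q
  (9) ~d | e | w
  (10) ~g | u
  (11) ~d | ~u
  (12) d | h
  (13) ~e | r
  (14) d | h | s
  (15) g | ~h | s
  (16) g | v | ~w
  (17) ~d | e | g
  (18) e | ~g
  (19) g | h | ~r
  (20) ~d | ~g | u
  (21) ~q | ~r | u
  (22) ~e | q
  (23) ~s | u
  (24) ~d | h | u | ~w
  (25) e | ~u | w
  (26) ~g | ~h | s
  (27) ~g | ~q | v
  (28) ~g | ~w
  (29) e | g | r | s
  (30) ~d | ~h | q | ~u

Set r = True.
  then (~g | ~r) forces g = False.
  then (g | h | ~r) forces h = True.
  then (g | ~h | s) forces s = True.
  then (~s | u) forces u = True.
  then (~r | ~u | ~w) forces w = False.
  then (~d | ~u) forces d = False.
  then (e | ~u | w) forces e = True.
  then (~e | q) forces q = True.
Set v = True.
All clauses satisfied.

r: True, v: True, g: False, d: False, e: True, s: True, h: True, w: False, q: True, u: True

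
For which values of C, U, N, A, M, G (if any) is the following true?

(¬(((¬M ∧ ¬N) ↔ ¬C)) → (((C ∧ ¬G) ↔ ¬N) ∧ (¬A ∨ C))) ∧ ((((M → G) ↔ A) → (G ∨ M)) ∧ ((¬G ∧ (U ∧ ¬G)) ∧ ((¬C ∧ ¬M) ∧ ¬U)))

Case U = True: the conjunct ¬U is False.
Case U = False: the conjunct U is False.
Both cases fail — unsatisfiable.

Unsatisfiable — no assignment works.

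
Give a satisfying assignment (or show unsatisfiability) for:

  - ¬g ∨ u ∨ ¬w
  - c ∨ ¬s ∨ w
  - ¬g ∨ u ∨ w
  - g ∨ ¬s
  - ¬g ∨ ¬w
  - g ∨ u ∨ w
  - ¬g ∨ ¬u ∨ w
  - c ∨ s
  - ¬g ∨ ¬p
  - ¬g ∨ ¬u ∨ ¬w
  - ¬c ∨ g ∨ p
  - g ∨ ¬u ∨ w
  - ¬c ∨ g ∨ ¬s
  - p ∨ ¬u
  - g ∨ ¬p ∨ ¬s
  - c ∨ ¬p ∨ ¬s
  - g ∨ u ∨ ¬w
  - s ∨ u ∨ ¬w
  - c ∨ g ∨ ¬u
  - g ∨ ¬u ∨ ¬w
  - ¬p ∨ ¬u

Case g = True:
  (¬g ∨ ¬w) forces w = False.
  (¬g ∨ u ∨ w) forces u = True.
  Clause (¬g ∨ ¬u ∨ w) is falsified — contradiction.
Case g = False:
  (g ∨ ¬s) forces s = False.
  (c ∨ s) forces c = True.
  (¬c ∨ g ∨ p) forces p = True.
  (¬p ∨ ¬u) forces u = False.
  (g ∨ u ∨ w) forces w = True.
  Clause (g ∨ u ∨ ¬w) is falsified — contradiction.
Both cases fail, so the formula is unsatisfiable.

Unsatisfiable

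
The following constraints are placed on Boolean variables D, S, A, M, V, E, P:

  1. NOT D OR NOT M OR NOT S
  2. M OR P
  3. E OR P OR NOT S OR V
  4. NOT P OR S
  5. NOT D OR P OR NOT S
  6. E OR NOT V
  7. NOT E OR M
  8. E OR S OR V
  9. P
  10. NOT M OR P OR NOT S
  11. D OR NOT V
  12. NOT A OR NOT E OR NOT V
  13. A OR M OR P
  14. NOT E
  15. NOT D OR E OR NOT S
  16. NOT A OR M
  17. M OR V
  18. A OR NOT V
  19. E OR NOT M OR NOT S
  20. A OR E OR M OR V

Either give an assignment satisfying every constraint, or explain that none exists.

No satisfying assignment exists.

Case E = True:
  Clause (NOT E) is falsified — contradiction.
Case E = False:
  (E OR NOT V) forces V = False.
  (E OR S OR V) forces S = True.
  (E OR P OR NOT S OR V) forces P = True.
  (NOT D OR E OR NOT S) forces D = False.
  (M OR V) forces M = True.
  Clause (E OR NOT M OR NOT S) is falsified — contradiction.
Both cases fail, so the formula is unsatisfiable.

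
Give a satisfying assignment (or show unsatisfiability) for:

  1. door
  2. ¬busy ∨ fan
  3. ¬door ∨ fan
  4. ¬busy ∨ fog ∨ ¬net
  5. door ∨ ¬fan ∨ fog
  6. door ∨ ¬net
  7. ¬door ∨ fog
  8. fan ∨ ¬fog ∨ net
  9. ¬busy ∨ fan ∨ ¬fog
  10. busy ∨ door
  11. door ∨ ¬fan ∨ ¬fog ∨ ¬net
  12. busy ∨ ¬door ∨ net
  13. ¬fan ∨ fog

Unit clause (door) forces door = True.
In (¬door ∨ fan) only fan is left, so fan = True.
In (¬door ∨ fog) only fog is left, so fog = True.
Set busy = True.
Set net = False.
All clauses satisfied.

fog = True; fan = True; busy = True; net = False; door = True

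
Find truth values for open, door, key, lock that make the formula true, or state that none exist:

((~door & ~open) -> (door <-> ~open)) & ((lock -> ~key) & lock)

open = False, door = True, key = False, lock = True

  (~door & ~open) -> (door <-> ~open) = True
    ~door & ~open = False
      ~door = False
      ~open = True
    door <-> ~open = True
      ~open = True
  (lock -> ~key) & lock = True
    lock -> ~key = True
      ~key = True
Both conjuncts True, so the formula holds.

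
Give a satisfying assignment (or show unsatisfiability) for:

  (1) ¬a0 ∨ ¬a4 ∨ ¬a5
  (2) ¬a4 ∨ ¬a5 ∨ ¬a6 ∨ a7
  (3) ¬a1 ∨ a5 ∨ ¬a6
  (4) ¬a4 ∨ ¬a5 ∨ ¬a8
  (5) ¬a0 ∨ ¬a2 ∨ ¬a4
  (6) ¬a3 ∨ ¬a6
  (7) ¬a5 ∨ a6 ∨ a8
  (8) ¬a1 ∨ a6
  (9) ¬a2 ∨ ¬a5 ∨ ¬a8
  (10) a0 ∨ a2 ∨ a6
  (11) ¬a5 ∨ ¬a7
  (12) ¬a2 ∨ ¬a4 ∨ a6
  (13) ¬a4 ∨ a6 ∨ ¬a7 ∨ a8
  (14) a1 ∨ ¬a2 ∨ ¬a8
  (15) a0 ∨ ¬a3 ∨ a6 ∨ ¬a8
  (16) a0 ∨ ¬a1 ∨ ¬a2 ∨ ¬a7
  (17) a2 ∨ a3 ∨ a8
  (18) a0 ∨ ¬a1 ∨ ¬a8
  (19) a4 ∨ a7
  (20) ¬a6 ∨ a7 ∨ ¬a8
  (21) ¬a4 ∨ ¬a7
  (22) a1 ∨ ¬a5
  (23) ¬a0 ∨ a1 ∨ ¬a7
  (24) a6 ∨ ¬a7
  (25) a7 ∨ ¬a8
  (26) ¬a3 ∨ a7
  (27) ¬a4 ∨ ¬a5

a0: False, a1: False, a2: True, a3: False, a4: False, a5: False, a6: True, a7: True, a8: False

Set a0 = False.
Set a1 = False.
  then (a1 ∨ ¬a5) forces a5 = False.
Set a2 = True.
  then (a1 ∨ ¬a2 ∨ ¬a8) forces a8 = False.
Try a3 = True:
  (¬a3 ∨ ¬a6) forces a6 = False.
  (¬a2 ∨ ¬a4 ∨ a6) forces a4 = False.
  (a4 ∨ a7) forces a7 = True.
  clause (a6 ∨ ¬a7) is falsified — backtrack.
So a3 = False.
Set a4 = False.
  then (a4 ∨ a7) forces a7 = True.
  then (a6 ∨ ¬a7) forces a6 = True.
All clauses satisfied.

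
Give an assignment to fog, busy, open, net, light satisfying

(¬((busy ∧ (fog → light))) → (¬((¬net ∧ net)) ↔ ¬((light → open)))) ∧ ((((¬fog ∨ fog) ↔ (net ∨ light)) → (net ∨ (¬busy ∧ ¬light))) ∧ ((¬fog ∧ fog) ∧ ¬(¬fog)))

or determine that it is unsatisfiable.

Case fog = True: the conjunct ¬fog is False.
Case fog = False: the conjunct fog is False.
Both cases fail — unsatisfiable.

UNSATISFIABLE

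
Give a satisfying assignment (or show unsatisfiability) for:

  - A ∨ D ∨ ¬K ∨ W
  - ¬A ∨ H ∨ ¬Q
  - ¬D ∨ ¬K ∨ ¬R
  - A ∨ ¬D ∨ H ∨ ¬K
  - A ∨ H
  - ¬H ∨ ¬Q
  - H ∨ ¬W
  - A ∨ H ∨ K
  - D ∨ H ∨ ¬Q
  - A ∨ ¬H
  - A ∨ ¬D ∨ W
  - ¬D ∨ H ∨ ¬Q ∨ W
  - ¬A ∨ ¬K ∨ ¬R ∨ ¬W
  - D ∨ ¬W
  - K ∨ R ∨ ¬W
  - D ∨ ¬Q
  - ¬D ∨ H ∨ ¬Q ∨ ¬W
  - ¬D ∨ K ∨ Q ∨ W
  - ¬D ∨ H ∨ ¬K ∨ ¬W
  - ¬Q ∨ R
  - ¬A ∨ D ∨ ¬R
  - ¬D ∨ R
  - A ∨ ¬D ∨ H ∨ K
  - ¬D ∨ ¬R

Set W = False.
Set H = False.
  then (A ∨ H) forces A = True.
  then (¬A ∨ H ∨ ¬Q) forces Q = False.
Set K = False.
  then (¬D ∨ K ∨ Q ∨ W) forces D = False.
  then (¬A ∨ D ∨ ¬R) forces R = False.
All clauses satisfied.

W=F, H=F, K=F, A=T, R=F, Q=F, D=F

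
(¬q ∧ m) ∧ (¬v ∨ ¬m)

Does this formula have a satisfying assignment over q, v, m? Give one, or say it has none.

q = False, v = False, m = True

  ¬q ∧ m = True
    ¬q = True
  ¬v ∨ ¬m = True
    ¬v = True
    ¬m = False
Both conjuncts True, so the formula holds.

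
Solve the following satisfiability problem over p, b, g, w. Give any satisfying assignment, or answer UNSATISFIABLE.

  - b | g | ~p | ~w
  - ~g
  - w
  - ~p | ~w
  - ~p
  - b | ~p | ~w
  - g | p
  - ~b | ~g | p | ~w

Case p = True:
  Clause (~p) is falsified — contradiction.
Case p = False:
  (~g) forces g = False.
  Clause (g | p) is falsified — contradiction.
Both cases fail, so the formula is unsatisfiable.

Unsatisfiable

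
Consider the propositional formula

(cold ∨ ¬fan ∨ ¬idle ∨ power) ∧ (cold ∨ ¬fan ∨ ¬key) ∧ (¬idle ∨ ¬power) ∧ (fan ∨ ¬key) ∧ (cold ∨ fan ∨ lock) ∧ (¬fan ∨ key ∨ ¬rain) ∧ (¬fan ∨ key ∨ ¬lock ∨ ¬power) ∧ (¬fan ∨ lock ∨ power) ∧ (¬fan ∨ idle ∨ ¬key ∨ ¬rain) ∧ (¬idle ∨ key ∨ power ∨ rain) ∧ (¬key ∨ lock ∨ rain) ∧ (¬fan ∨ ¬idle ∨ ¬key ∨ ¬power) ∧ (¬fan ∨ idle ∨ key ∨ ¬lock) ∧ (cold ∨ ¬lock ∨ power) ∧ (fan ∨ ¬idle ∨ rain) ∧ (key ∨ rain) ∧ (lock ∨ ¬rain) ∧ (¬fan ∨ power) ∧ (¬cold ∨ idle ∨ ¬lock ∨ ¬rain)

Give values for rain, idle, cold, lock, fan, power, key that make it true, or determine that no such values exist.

Set rain = True.
  then (lock ∨ ¬rain) forces lock = True.
Set idle = False.
  then (¬cold ∨ idle ∨ ¬lock ∨ ¬rain) forces cold = False.
  then (cold ∨ ¬lock ∨ power) forces power = True.
Try fan = True:
  (cold ∨ ¬fan ∨ ¬key) forces key = False.
  clause (¬fan ∨ key ∨ ¬rain) is falsified — backtrack.
So fan = False.
  then (fan ∨ ¬key) forces key = False.
All clauses satisfied.

rain = True, idle = False, cold = False, lock = True, fan = False, power = True, key = False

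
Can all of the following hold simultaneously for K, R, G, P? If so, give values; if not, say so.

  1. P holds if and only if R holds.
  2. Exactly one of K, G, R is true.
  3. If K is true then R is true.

K: False; R: False; G: True; P: False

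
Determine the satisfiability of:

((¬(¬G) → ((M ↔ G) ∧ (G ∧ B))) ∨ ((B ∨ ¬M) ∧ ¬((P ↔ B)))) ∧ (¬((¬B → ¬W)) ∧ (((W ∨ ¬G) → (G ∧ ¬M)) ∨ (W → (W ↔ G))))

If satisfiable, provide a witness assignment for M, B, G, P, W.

M = False, B = False, G = True, P = True, W = True

  (¬(¬G) → ((M ↔ G) ∧ (G ∧ B))) ∨ ((B ∨ ¬M) ∧ ¬((P ↔ B))) = True
    ¬(¬G) → ((M ↔ G) ∧ (G ∧ B)) = False
      ¬(¬G) = True
        ¬G = False
      (M ↔ G) ∧ (G ∧ B) = False
        M ↔ G = False
        G ∧ B = False
    (B ∨ ¬M) ∧ ¬((P ↔ B)) = True
      B ∨ ¬M = True
        ¬M = True
      ¬((P ↔ B)) = True
        P ↔ B = False
  ¬((¬B → ¬W)) ∧ (((W ∨ ¬G) → (G ∧ ¬M)) ∨ (W → (W ↔ G))) = True
    ¬((¬B → ¬W)) = True
      ¬B → ¬W = False
        ¬B = True
        ¬W = False
    ((W ∨ ¬G) → (G ∧ ¬M)) ∨ (W → (W ↔ G)) = True
      (W ∨ ¬G) → (G ∧ ¬M) = True
        W ∨ ¬G = True
          ¬G = False
        G ∧ ¬M = True
          ¬M = True
      W → (W ↔ G) = True
        W ↔ G = True
Both conjuncts True, so the formula holds.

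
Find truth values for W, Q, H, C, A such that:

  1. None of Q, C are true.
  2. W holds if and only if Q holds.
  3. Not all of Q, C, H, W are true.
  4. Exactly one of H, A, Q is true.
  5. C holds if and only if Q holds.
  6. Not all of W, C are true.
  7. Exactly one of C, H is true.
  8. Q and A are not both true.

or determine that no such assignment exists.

W = False, Q = False, H = True, C = False, A = False

  (1) {Q, C}: 0 true — none ✓
  (2) W=F, Q=F — same ✓
  (3) {Q, C, H, W}: 1/4 true — not all ✓
  (4) {H, A, Q}: 1 true — exactly one ✓
  (5) C=F, Q=F — same ✓
  (6) {W, C}: 0/2 true — not all ✓
  (7) {C, H}: 1 true — exactly one ✓
  (8) Q=F, A=F — not both ✓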